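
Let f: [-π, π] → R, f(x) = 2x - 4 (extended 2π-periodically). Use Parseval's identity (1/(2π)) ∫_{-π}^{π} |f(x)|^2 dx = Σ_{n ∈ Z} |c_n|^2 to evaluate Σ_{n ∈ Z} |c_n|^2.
Σ |c_n|^2 = 4π^2/3 + 16

Expand and integrate term by term over [-π, π]:
  ∫ (2x)^2 dx = 4·(2π^3/3); ∫ 2·2·(-4)·x dx = 0 (odd integrand); ∫ (-4)^2 dx = 16·2π.
So (1/(2π)) ∫_{-π}^{π} (2x - 4)^2 dx = 4π^2/3 + 16 = 4π^2/3 + 16.
Parseval ⇒ Σ |c_n|^2 = 4π^2/3 + 16.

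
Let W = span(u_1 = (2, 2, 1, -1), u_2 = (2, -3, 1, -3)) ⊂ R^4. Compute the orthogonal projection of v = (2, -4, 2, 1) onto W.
proj_W(v) = (57/113, -333/113, 57/226, -369/226)

Set up U = [u_1 | ... | u_2] ∈ R^(4×2). The projector onto W = col(U) is P = U (U^T U)^(-1) U^T.
Compute U^T U =
  [10, 2]
  [2, 23],
and U^T v = (-3, 15).
Solve U^T U · c = U^T v for the coefficients: c = (-99/226, 78/113). The projection is proj_W(v) = U c.
Check: (v - proj_W(v)) · u_1 = 0  (should be 0).
Check: (v - proj_W(v)) · u_2 = 0  (should be 0).
Result: proj_W(v) = (57/113, -333/113, 57/226, -369/226).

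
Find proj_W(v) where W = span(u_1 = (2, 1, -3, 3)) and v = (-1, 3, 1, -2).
proj_W(v) = (-16/23, -8/23, 24/23, -24/23)

Set up U = [u_1 | ... | u_1] ∈ R^(4×1). The projector onto W = col(U) is P = U (U^T U)^(-1) U^T.
Compute U^T U =
  [23],
and U^T v = (-8).
Solve U^T U · c = U^T v for the coefficients: c = (-8/23). The projection is proj_W(v) = U c.
Check: (v - proj_W(v)) · u_1 = 0  (should be 0).
Result: proj_W(v) = (-16/23, -8/23, 24/23, -24/23).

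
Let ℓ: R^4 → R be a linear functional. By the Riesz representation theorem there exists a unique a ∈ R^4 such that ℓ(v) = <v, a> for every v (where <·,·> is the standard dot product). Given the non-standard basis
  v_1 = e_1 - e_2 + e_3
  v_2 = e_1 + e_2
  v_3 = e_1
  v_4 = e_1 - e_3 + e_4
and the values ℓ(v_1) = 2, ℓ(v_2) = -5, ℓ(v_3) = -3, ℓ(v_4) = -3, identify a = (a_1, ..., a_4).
a = (-3, -2, 3, 3)

Write a = (a_1, ..., a_4) in the standard basis. For each basis vector v_i, ℓ(v_i) = <v_i, a> is a linear equation in the a_j's. Collect the n equations into a matrix system V a = ℓ, where row i of V is v_i (expressed in the standard basis). Since V is invertible (lower-triangular with 1s on the diagonal, up to permutation), solve by back-substitution:
  V =
[[1, -1, 1, 0],
 [1, 1, 0, 0],
 [1, 0, 0, 0],
 [1, 0, -1, 1]]
  V a = (2, -5, -3, -3)
Solving gives a = (-3, -2, 3, 3).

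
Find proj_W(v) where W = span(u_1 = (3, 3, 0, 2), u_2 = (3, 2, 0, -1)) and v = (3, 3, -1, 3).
proj_W(v) = (396/139, 444/139, 0, 408/139)

Set up U = [u_1 | ... | u_2] ∈ R^(4×2). The projector onto W = col(U) is P = U (U^T U)^(-1) U^T.
Compute U^T U =
  [22, 13]
  [13, 14],
and U^T v = (24, 12).
Solve U^T U · c = U^T v for the coefficients: c = (180/139, -48/139). The projection is proj_W(v) = U c.
Check: (v - proj_W(v)) · u_1 = 0  (should be 0).
Check: (v - proj_W(v)) · u_2 = 0  (should be 0).
Result: proj_W(v) = (396/139, 444/139, 0, 408/139).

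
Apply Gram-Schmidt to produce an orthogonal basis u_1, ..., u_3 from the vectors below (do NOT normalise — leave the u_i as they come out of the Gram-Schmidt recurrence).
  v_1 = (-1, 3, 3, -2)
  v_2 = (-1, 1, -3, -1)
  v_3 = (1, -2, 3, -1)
Orthogonal basis:
  u_1 = (-1, 3, 3, -2)
  u_2 = (-26/23, 32/23, -60/23, -29/23)
  u_3 = (41/267, -338/267, 11/89, -478/267)

Apply the Gram-Schmidt recurrence
  u_1 = v_1
  u_i = v_i − Σ_{j<i} ((v_i · u_j) / (u_j · u_j)) · u_j.

Step by step this gives:
  u_1 = (-1, 3, 3, -2)
  u_2 = (-26/23, 32/23, -60/23, -29/23)
  u_3 = (41/267, -338/267, 11/89, -478/267)

Orthogonality check:
  u_2 · u_1 = 0 (should be 0)
  u_3 · u_1 = 0 (should be 0)
  u_3 · u_2 = 0 (should be 0)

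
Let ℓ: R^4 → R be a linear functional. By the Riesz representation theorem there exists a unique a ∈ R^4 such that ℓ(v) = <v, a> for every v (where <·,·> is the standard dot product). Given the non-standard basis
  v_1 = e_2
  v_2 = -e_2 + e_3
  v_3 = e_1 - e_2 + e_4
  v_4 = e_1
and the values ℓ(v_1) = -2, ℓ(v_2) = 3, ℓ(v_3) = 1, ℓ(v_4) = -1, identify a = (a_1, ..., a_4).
a = (-1, -2, 1, 0)

Write a = (a_1, ..., a_4) in the standard basis. For each basis vector v_i, ℓ(v_i) = <v_i, a> is a linear equation in the a_j's. Collect the n equations into a matrix system V a = ℓ, where row i of V is v_i (expressed in the standard basis). Since V is invertible (lower-triangular with 1s on the diagonal, up to permutation), solve by back-substitution:
  V =
[[0, 1, 0, 0],
 [0, -1, 1, 0],
 [1, -1, 0, 1],
 [1, 0, 0, 0]]
  V a = (-2, 3, 1, -1)
Solving gives a = (-1, -2, 1, 0).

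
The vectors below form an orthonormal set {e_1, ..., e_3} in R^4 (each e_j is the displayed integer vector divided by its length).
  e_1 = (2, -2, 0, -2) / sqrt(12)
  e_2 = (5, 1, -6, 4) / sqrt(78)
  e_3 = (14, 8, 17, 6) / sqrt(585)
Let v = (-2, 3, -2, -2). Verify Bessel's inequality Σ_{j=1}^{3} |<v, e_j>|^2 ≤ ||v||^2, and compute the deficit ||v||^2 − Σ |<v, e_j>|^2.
Σ |<v, e_j>|^2 = 133/18; ||v||^2 = 21; deficit = 245/18

Write each e_j = u_j / sqrt(<u_j, u_j>) where u_j is the displayed integer vector. Then <v, e_j> = <v, u_j> / sqrt(<u_j, u_j>), so |<v, e_j>|^2 = <v, u_j>^2 / <u_j, u_j>.
Coefficients: <v, e_1> = -6/sqrt(12), <v, e_2> = -3/sqrt(78), <v, e_3> = -50/sqrt(585).
Square and sum: Σ |<v, e_j>|^2 = 133/18.
Compute ||v||^2 = v·v = 21.
Deficit = 21 − 133/18 = 245/18 ≥ 0, confirming Bessel's inequality. (The deficit equals ||v − Σ <v,e_j> e_j||^2, the squared distance from v to span{e_j}.)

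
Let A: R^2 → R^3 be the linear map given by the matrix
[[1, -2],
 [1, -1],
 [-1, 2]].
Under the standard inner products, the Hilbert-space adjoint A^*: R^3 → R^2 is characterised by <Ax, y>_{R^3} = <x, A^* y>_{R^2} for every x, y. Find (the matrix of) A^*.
A^* = A^T =
[[1, 1, -1],
 [-2, -1, 2]]

For real matrices with standard dot products, the defining identity <Ax, y> = <x, A^* y> gives (Ax)^T y = x^T (A^*) y, i.e. x^T A^T y = x^T (A^*) y. Since this holds for all x, y, we must have A^* = A^T. Therefore
A^* =
[[1, 1, -1],
 [-2, -1, 2]].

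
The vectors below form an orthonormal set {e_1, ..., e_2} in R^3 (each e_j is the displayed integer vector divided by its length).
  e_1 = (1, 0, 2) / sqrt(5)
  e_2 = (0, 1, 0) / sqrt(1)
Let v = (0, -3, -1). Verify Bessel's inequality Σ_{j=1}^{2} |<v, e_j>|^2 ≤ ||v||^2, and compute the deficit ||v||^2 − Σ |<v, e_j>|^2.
Σ |<v, e_j>|^2 = 49/5; ||v||^2 = 10; deficit = 1/5

Write each e_j = u_j / sqrt(<u_j, u_j>) where u_j is the displayed integer vector. Then <v, e_j> = <v, u_j> / sqrt(<u_j, u_j>), so |<v, e_j>|^2 = <v, u_j>^2 / <u_j, u_j>.
Coefficients: <v, e_1> = -2/sqrt(5), <v, e_2> = -3/sqrt(1).
Square and sum: Σ |<v, e_j>|^2 = 49/5.
Compute ||v||^2 = v·v = 10.
Deficit = 10 − 49/5 = 1/5 ≥ 0, confirming Bessel's inequality. (The deficit equals ||v − Σ <v,e_j> e_j||^2, the squared distance from v to span{e_j}.)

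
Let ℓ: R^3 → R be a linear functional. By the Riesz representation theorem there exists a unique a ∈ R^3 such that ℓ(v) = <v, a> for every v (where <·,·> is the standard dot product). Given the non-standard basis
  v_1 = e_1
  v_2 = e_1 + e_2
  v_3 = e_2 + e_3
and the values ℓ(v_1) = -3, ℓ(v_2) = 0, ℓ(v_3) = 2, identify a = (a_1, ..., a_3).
a = (-3, 3, -1)

Write a = (a_1, ..., a_3) in the standard basis. For each basis vector v_i, ℓ(v_i) = <v_i, a> is a linear equation in the a_j's. Collect the n equations into a matrix system V a = ℓ, where row i of V is v_i (expressed in the standard basis). Since V is invertible (lower-triangular with 1s on the diagonal, up to permutation), solve by back-substitution:
  V =
[[1, 0, 0],
 [1, 1, 0],
 [0, 1, 1]]
  V a = (-3, 0, 2)
Solving gives a = (-3, 3, -1).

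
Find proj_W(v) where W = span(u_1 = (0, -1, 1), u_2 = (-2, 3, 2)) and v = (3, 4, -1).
proj_W(v) = (-2/11, 30/11, -25/11)

Set up U = [u_1 | ... | u_2] ∈ R^(3×2). The projector onto W = col(U) is P = U (U^T U)^(-1) U^T.
Compute U^T U =
  [2, -1]
  [-1, 17],
and U^T v = (-5, 4).
Solve U^T U · c = U^T v for the coefficients: c = (-27/11, 1/11). The projection is proj_W(v) = U c.
Check: (v - proj_W(v)) · u_1 = 0  (should be 0).
Check: (v - proj_W(v)) · u_2 = 0  (should be 0).
Result: proj_W(v) = (-2/11, 30/11, -25/11).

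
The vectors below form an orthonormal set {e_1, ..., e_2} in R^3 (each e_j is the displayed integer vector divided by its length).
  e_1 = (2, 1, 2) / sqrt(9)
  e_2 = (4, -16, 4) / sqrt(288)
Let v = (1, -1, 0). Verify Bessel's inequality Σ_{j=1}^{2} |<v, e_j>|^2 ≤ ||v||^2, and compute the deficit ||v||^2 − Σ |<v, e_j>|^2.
Σ |<v, e_j>|^2 = 3/2; ||v||^2 = 2; deficit = 1/2

Write each e_j = u_j / sqrt(<u_j, u_j>) where u_j is the displayed integer vector. Then <v, e_j> = <v, u_j> / sqrt(<u_j, u_j>), so |<v, e_j>|^2 = <v, u_j>^2 / <u_j, u_j>.
Coefficients: <v, e_1> = 1/sqrt(9), <v, e_2> = 20/sqrt(288).
Square and sum: Σ |<v, e_j>|^2 = 3/2.
Compute ||v||^2 = v·v = 2.
Deficit = 2 − 3/2 = 1/2 ≥ 0, confirming Bessel's inequality. (The deficit equals ||v − Σ <v,e_j> e_j||^2, the squared distance from v to span{e_j}.)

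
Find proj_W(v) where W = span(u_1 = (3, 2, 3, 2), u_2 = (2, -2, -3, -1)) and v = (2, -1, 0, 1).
proj_W(v) = (827/387, -62/387, -31/129, 122/387)

Set up U = [u_1 | ... | u_2] ∈ R^(4×2). The projector onto W = col(U) is P = U (U^T U)^(-1) U^T.
Compute U^T U =
  [26, -9]
  [-9, 18],
and U^T v = (6, 5).
Solve U^T U · c = U^T v for the coefficients: c = (17/43, 184/387). The projection is proj_W(v) = U c.
Check: (v - proj_W(v)) · u_1 = 0  (should be 0).
Check: (v - proj_W(v)) · u_2 = 0  (should be 0).
Result: proj_W(v) = (827/387, -62/387, -31/129, 122/387).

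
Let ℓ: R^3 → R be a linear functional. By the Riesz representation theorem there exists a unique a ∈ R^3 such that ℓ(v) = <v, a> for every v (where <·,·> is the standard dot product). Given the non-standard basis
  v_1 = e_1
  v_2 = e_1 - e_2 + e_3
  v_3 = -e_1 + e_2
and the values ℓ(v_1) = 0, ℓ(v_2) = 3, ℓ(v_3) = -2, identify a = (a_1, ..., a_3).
a = (0, -2, 1)

Write a = (a_1, ..., a_3) in the standard basis. For each basis vector v_i, ℓ(v_i) = <v_i, a> is a linear equation in the a_j's. Collect the n equations into a matrix system V a = ℓ, where row i of V is v_i (expressed in the standard basis). Since V is invertible (lower-triangular with 1s on the diagonal, up to permutation), solve by back-substitution:
  V =
[[1, 0, 0],
 [1, -1, 1],
 [-1, 1, 0]]
  V a = (0, 3, -2)
Solving gives a = (0, -2, 1).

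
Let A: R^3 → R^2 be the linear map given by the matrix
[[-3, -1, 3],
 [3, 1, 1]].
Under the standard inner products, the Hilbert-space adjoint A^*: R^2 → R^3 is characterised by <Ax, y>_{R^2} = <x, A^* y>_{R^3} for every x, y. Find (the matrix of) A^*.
A^* = A^T =
[[-3, 3],
 [-1, 1],
 [3, 1]]

For real matrices with standard dot products, the defining identity <Ax, y> = <x, A^* y> gives (Ax)^T y = x^T (A^*) y, i.e. x^T A^T y = x^T (A^*) y. Since this holds for all x, y, we must have A^* = A^T. Therefore
A^* =
[[-3, 3],
 [-1, 1],
 [3, 1]].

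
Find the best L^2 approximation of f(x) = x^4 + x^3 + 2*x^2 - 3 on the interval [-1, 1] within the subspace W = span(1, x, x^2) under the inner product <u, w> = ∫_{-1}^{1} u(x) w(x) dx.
g(x) = 20*x^2/7 + 3*x/5 - 108/35

The best approximation g ∈ W is the orthogonal projection of f onto W. Writing g = a_0 + a_1 x + a_2 x^2, the coefficients solve the normal equations G · a = b where
  G_{ij} = <φ_i, φ_j> and b_i = <f, φ_i>, with φ_0 = 1, φ_1 = x, φ_2 = x^2.
G =
  [2, 0, 2/3]
  [0, 2/3, 0]
  [2/3, 0, 2/5],
b = (-64/15, 2/5, -32/35).
Solving gives a_0 = -108/35, a_1 = 3/5, a_2 = 20/7, so
  g(x) = 20*x^2/7 + 3*x/5 - 108/35.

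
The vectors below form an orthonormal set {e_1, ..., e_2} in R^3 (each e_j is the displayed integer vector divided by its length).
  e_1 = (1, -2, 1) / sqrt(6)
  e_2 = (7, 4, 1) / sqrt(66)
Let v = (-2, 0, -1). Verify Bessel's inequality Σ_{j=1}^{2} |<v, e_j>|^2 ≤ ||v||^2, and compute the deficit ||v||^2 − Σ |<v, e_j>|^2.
Σ |<v, e_j>|^2 = 54/11; ||v||^2 = 5; deficit = 1/11

Write each e_j = u_j / sqrt(<u_j, u_j>) where u_j is the displayed integer vector. Then <v, e_j> = <v, u_j> / sqrt(<u_j, u_j>), so |<v, e_j>|^2 = <v, u_j>^2 / <u_j, u_j>.
Coefficients: <v, e_1> = -3/sqrt(6), <v, e_2> = -15/sqrt(66).
Square and sum: Σ |<v, e_j>|^2 = 54/11.
Compute ||v||^2 = v·v = 5.
Deficit = 5 − 54/11 = 1/11 ≥ 0, confirming Bessel's inequality. (The deficit equals ||v − Σ <v,e_j> e_j||^2, the squared distance from v to span{e_j}.)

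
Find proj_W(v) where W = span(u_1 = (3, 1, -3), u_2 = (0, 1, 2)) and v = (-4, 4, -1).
proj_W(v) = (-9/14, -1/35, 71/70)

Set up U = [u_1 | ... | u_2] ∈ R^(3×2). The projector onto W = col(U) is P = U (U^T U)^(-1) U^T.
Compute U^T U =
  [19, -5]
  [-5, 5],
and U^T v = (-5, 2).
Solve U^T U · c = U^T v for the coefficients: c = (-3/14, 13/70). The projection is proj_W(v) = U c.
Check: (v - proj_W(v)) · u_1 = 0  (should be 0).
Check: (v - proj_W(v)) · u_2 = 0  (should be 0).
Result: proj_W(v) = (-9/14, -1/35, 71/70).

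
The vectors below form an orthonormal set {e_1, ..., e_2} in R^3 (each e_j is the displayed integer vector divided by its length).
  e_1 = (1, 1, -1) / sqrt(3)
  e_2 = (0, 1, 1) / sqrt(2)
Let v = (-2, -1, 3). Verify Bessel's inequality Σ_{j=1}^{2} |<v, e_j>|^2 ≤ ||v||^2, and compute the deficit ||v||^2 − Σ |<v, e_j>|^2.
Σ |<v, e_j>|^2 = 14; ||v||^2 = 14; deficit = 0

Write each e_j = u_j / sqrt(<u_j, u_j>) where u_j is the displayed integer vector. Then <v, e_j> = <v, u_j> / sqrt(<u_j, u_j>), so |<v, e_j>|^2 = <v, u_j>^2 / <u_j, u_j>.
Coefficients: <v, e_1> = -6/sqrt(3), <v, e_2> = 2/sqrt(2).
Square and sum: Σ |<v, e_j>|^2 = 14.
Compute ||v||^2 = v·v = 14.
Deficit = 14 − 14 = 0 ≥ 0, confirming Bessel's inequality. (The deficit equals ||v − Σ <v,e_j> e_j||^2, the squared distance from v to span{e_j}.)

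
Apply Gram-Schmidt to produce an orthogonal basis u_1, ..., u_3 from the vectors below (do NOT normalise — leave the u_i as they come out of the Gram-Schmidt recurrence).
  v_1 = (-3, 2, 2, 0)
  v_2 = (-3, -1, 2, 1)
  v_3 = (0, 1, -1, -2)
Orthogonal basis:
  u_1 = (-3, 2, 2, 0)
  u_2 = (-18/17, -39/17, 12/17, 1)
  u_3 = (-45/67, -61/134, -37/67, -183/134)

Apply the Gram-Schmidt recurrence
  u_1 = v_1
  u_i = v_i − Σ_{j<i} ((v_i · u_j) / (u_j · u_j)) · u_j.

Step by step this gives:
  u_1 = (-3, 2, 2, 0)
  u_2 = (-18/17, -39/17, 12/17, 1)
  u_3 = (-45/67, -61/134, -37/67, -183/134)

Orthogonality check:
  u_2 · u_1 = 0 (should be 0)
  u_3 · u_1 = 0 (should be 0)
  u_3 · u_2 = 0 (should be 0)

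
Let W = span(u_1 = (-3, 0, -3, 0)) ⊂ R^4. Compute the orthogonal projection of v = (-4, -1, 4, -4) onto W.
proj_W(v) = (0, 0, 0, 0)

Set up U = [u_1 | ... | u_1] ∈ R^(4×1). The projector onto W = col(U) is P = U (U^T U)^(-1) U^T.
Compute U^T U =
  [18],
and U^T v = (0).
Solve U^T U · c = U^T v for the coefficients: c = (0). The projection is proj_W(v) = U c.
Check: (v - proj_W(v)) · u_1 = 0  (should be 0).
Result: proj_W(v) = (0, 0, 0, 0).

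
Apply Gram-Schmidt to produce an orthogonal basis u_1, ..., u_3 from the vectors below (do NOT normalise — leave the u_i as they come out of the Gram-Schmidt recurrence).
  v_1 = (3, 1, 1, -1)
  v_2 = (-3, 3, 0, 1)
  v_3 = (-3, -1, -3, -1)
Orthogonal basis:
  u_1 = (3, 1, 1, -1)
  u_2 = (-5/4, 43/12, 7/12, 5/12)
  u_3 = (-30/179, 86/179, -344/179, -348/179)

Apply the Gram-Schmidt recurrence
  u_1 = v_1
  u_i = v_i − Σ_{j<i} ((v_i · u_j) / (u_j · u_j)) · u_j.

Step by step this gives:
  u_1 = (3, 1, 1, -1)
  u_2 = (-5/4, 43/12, 7/12, 5/12)
  u_3 = (-30/179, 86/179, -344/179, -348/179)

Orthogonality check:
  u_2 · u_1 = 0 (should be 0)
  u_3 · u_1 = 0 (should be 0)
  u_3 · u_2 = 0 (should be 0)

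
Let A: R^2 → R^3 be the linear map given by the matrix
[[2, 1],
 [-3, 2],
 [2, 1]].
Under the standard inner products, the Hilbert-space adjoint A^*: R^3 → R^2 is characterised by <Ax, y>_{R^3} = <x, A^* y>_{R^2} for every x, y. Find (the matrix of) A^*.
A^* = A^T =
[[2, -3, 2],
 [1, 2, 1]]

For real matrices with standard dot products, the defining identity <Ax, y> = <x, A^* y> gives (Ax)^T y = x^T (A^*) y, i.e. x^T A^T y = x^T (A^*) y. Since this holds for all x, y, we must have A^* = A^T. Therefore
A^* =
[[2, -3, 2],
 [1, 2, 1]].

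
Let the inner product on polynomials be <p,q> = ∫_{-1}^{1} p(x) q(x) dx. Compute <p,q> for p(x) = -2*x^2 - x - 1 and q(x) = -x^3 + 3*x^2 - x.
<p,q> = -10/3

Expand the product: p(x)·q(x) = 2*x^5 - 5*x^4 - 2*x^2 + x.
∫_{-1}^{1} of each monomial x^k gives [2/(k+1) if k even, 0 if k odd]. Integrating term-by-term (or equivalently evaluating the antiderivative F(x) = x^6/3 - x^5 - 2*x^3/3 + x^2/2 at the endpoints):
  F(1) − F(−1) = -5/6 − (5/2) = -10/3.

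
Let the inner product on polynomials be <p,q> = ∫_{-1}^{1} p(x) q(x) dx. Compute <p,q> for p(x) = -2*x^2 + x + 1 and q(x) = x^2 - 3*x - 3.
<p,q> = -62/15

Expand the product: p(x)·q(x) = -2*x^4 + 7*x^3 + 4*x^2 - 6*x - 3.
∫_{-1}^{1} of each monomial x^k gives [2/(k+1) if k even, 0 if k odd]. Integrating term-by-term (or equivalently evaluating the antiderivative F(x) = -2*x^5/5 + 7*x^4/4 + 4*x^3/3 - 3*x^2 - 3*x at the endpoints):
  F(1) − F(−1) = -199/60 − (49/60) = -62/15.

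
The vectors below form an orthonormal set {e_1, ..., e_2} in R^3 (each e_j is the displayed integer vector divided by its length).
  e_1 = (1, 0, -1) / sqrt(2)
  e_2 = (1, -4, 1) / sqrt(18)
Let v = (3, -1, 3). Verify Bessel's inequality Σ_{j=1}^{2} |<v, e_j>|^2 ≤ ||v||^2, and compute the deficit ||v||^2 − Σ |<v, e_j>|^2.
Σ |<v, e_j>|^2 = 50/9; ||v||^2 = 19; deficit = 121/9

Write each e_j = u_j / sqrt(<u_j, u_j>) where u_j is the displayed integer vector. Then <v, e_j> = <v, u_j> / sqrt(<u_j, u_j>), so |<v, e_j>|^2 = <v, u_j>^2 / <u_j, u_j>.
Coefficients: <v, e_1> = 0/sqrt(2), <v, e_2> = 10/sqrt(18).
Square and sum: Σ |<v, e_j>|^2 = 50/9.
Compute ||v||^2 = v·v = 19.
Deficit = 19 − 50/9 = 121/9 ≥ 0, confirming Bessel's inequality. (The deficit equals ||v − Σ <v,e_j> e_j||^2, the squared distance from v to span{e_j}.)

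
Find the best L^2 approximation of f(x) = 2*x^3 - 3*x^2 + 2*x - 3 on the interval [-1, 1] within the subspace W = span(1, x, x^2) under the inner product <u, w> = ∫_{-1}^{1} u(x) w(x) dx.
g(x) = -3*x^2 + 16*x/5 - 3

The best approximation g ∈ W is the orthogonal projection of f onto W. Writing g = a_0 + a_1 x + a_2 x^2, the coefficients solve the normal equations G · a = b where
  G_{ij} = <φ_i, φ_j> and b_i = <f, φ_i>, with φ_0 = 1, φ_1 = x, φ_2 = x^2.
G =
  [2, 0, 2/3]
  [0, 2/3, 0]
  [2/3, 0, 2/5],
b = (-8, 32/15, -16/5).
Solving gives a_0 = -3, a_1 = 16/5, a_2 = -3, so
  g(x) = -3*x^2 + 16*x/5 - 3.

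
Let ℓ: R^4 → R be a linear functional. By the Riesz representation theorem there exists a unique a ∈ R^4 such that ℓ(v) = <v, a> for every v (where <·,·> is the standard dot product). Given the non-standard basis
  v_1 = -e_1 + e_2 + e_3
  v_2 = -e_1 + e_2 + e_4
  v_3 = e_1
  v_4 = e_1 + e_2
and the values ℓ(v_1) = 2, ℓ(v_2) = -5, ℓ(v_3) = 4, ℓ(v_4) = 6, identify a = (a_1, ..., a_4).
a = (4, 2, 4, -3)

Write a = (a_1, ..., a_4) in the standard basis. For each basis vector v_i, ℓ(v_i) = <v_i, a> is a linear equation in the a_j's. Collect the n equations into a matrix system V a = ℓ, where row i of V is v_i (expressed in the standard basis). Since V is invertible (lower-triangular with 1s on the diagonal, up to permutation), solve by back-substitution:
  V =
[[-1, 1, 1, 0],
 [-1, 1, 0, 1],
 [1, 0, 0, 0],
 [1, 1, 0, 0]]
  V a = (2, -5, 4, 6)
Solving gives a = (4, 2, 4, -3).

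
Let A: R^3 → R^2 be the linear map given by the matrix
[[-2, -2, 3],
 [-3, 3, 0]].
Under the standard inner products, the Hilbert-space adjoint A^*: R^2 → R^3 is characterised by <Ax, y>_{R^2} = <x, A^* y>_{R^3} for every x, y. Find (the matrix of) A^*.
A^* = A^T =
[[-2, -3],
 [-2, 3],
 [3, 0]]

For real matrices with standard dot products, the defining identity <Ax, y> = <x, A^* y> gives (Ax)^T y = x^T (A^*) y, i.e. x^T A^T y = x^T (A^*) y. Since this holds for all x, y, we must have A^* = A^T. Therefore
A^* =
[[-2, -3],
 [-2, 3],
 [3, 0]].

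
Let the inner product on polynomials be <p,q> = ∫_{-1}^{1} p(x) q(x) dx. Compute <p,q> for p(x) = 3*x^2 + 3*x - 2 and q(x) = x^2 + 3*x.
<p,q> = 88/15

Expand the product: p(x)·q(x) = 3*x^4 + 12*x^3 + 7*x^2 - 6*x.
∫_{-1}^{1} of each monomial x^k gives [2/(k+1) if k even, 0 if k odd]. Integrating term-by-term (or equivalently evaluating the antiderivative F(x) = 3*x^5/5 + 3*x^4 + 7*x^3/3 - 3*x^2 at the endpoints):
  F(1) − F(−1) = 44/15 − (-44/15) = 88/15.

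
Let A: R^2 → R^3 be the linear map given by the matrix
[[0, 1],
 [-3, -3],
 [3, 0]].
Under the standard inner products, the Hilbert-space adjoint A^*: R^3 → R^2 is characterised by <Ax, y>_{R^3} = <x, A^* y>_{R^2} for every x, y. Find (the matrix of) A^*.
A^* = A^T =
[[0, -3, 3],
 [1, -3, 0]]

For real matrices with standard dot products, the defining identity <Ax, y> = <x, A^* y> gives (Ax)^T y = x^T (A^*) y, i.e. x^T A^T y = x^T (A^*) y. Since this holds for all x, y, we must have A^* = A^T. Therefore
A^* =
[[0, -3, 3],
 [1, -3, 0]].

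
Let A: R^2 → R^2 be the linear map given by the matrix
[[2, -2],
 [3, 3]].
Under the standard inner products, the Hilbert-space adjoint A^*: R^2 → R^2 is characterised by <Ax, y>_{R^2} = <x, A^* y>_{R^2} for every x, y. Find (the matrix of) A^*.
A^* = A^T =
[[2, 3],
 [-2, 3]]

For real matrices with standard dot products, the defining identity <Ax, y> = <x, A^* y> gives (Ax)^T y = x^T (A^*) y, i.e. x^T A^T y = x^T (A^*) y. Since this holds for all x, y, we must have A^* = A^T. Therefore
A^* =
[[2, 3],
 [-2, 3]].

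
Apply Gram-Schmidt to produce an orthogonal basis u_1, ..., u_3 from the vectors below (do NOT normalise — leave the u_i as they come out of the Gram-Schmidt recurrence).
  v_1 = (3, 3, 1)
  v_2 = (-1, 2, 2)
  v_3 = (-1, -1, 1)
Orthogonal basis:
  u_1 = (3, 3, 1)
  u_2 = (-34/19, 23/19, 33/19)
  u_3 = (24/73, -42/73, 54/73)

Apply the Gram-Schmidt recurrence
  u_1 = v_1
  u_i = v_i − Σ_{j<i} ((v_i · u_j) / (u_j · u_j)) · u_j.

Step by step this gives:
  u_1 = (3, 3, 1)
  u_2 = (-34/19, 23/19, 33/19)
  u_3 = (24/73, -42/73, 54/73)

Orthogonality check:
  u_2 · u_1 = 0 (should be 0)
  u_3 · u_1 = 0 (should be 0)
  u_3 · u_2 = 0 (should be 0)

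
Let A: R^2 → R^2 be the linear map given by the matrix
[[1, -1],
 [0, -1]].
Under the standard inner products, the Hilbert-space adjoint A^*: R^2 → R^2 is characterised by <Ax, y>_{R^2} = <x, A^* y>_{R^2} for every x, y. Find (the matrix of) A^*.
A^* = A^T =
[[1, 0],
 [-1, -1]]

For real matrices with standard dot products, the defining identity <Ax, y> = <x, A^* y> gives (Ax)^T y = x^T (A^*) y, i.e. x^T A^T y = x^T (A^*) y. Since this holds for all x, y, we must have A^* = A^T. Therefore
A^* =
[[1, 0],
 [-1, -1]].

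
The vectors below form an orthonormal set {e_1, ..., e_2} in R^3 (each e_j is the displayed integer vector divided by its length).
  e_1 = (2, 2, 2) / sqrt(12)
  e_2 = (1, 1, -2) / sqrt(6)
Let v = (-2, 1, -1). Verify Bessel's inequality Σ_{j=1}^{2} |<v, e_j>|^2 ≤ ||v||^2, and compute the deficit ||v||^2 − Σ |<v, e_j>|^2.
Σ |<v, e_j>|^2 = 3/2; ||v||^2 = 6; deficit = 9/2

Write each e_j = u_j / sqrt(<u_j, u_j>) where u_j is the displayed integer vector. Then <v, e_j> = <v, u_j> / sqrt(<u_j, u_j>), so |<v, e_j>|^2 = <v, u_j>^2 / <u_j, u_j>.
Coefficients: <v, e_1> = -4/sqrt(12), <v, e_2> = 1/sqrt(6).
Square and sum: Σ |<v, e_j>|^2 = 3/2.
Compute ||v||^2 = v·v = 6.
Deficit = 6 − 3/2 = 9/2 ≥ 0, confirming Bessel's inequality. (The deficit equals ||v − Σ <v,e_j> e_j||^2, the squared distance from v to span{e_j}.)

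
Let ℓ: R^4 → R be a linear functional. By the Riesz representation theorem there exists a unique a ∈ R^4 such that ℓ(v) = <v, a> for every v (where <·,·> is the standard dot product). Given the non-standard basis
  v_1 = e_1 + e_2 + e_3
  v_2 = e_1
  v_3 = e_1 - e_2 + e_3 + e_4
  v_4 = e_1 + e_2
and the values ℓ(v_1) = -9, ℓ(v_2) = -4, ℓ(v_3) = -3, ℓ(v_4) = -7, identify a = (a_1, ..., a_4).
a = (-4, -3, -2, 0)

Write a = (a_1, ..., a_4) in the standard basis. For each basis vector v_i, ℓ(v_i) = <v_i, a> is a linear equation in the a_j's. Collect the n equations into a matrix system V a = ℓ, where row i of V is v_i (expressed in the standard basis). Since V is invertible (lower-triangular with 1s on the diagonal, up to permutation), solve by back-substitution:
  V =
[[1, 1, 1, 0],
 [1, 0, 0, 0],
 [1, -1, 1, 1],
 [1, 1, 0, 0]]
  V a = (-9, -4, -3, -7)
Solving gives a = (-4, -3, -2, 0).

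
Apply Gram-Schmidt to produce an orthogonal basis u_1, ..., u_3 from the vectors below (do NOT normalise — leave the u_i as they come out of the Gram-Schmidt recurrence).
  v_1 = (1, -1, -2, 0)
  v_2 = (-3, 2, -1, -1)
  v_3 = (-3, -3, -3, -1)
Orthogonal basis:
  u_1 = (1, -1, -2, 0)
  u_2 = (-5/2, 3/2, -2, -1)
  u_3 = (-58/27, -28/9, 13/27, -7/27)

Apply the Gram-Schmidt recurrence
  u_1 = v_1
  u_i = v_i − Σ_{j<i} ((v_i · u_j) / (u_j · u_j)) · u_j.

Step by step this gives:
  u_1 = (1, -1, -2, 0)
  u_2 = (-5/2, 3/2, -2, -1)
  u_3 = (-58/27, -28/9, 13/27, -7/27)

Orthogonality check:
  u_2 · u_1 = 0 (should be 0)
  u_3 · u_1 = 0 (should be 0)
  u_3 · u_2 = 0 (should be 0)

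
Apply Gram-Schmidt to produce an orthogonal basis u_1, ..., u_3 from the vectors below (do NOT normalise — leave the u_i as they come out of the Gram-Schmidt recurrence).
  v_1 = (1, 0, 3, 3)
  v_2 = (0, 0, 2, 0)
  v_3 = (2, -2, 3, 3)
Orthogonal basis:
  u_1 = (1, 0, 3, 3)
  u_2 = (-6/19, 0, 20/19, -18/19)
  u_3 = (9/10, -2, 0, -3/10)

Apply the Gram-Schmidt recurrence
  u_1 = v_1
  u_i = v_i − Σ_{j<i} ((v_i · u_j) / (u_j · u_j)) · u_j.

Step by step this gives:
  u_1 = (1, 0, 3, 3)
  u_2 = (-6/19, 0, 20/19, -18/19)
  u_3 = (9/10, -2, 0, -3/10)

Orthogonality check:
  u_2 · u_1 = 0 (should be 0)
  u_3 · u_1 = 0 (should be 0)
  u_3 · u_2 = 0 (should be 0)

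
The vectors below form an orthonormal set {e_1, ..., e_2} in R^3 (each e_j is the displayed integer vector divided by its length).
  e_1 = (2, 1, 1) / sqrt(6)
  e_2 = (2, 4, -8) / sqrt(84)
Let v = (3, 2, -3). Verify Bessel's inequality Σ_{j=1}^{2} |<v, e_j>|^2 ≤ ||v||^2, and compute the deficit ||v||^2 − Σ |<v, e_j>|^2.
Σ |<v, e_j>|^2 = 299/14; ||v||^2 = 22; deficit = 9/14

Write each e_j = u_j / sqrt(<u_j, u_j>) where u_j is the displayed integer vector. Then <v, e_j> = <v, u_j> / sqrt(<u_j, u_j>), so |<v, e_j>|^2 = <v, u_j>^2 / <u_j, u_j>.
Coefficients: <v, e_1> = 5/sqrt(6), <v, e_2> = 38/sqrt(84).
Square and sum: Σ |<v, e_j>|^2 = 299/14.
Compute ||v||^2 = v·v = 22.
Deficit = 22 − 299/14 = 9/14 ≥ 0, confirming Bessel's inequality. (The deficit equals ||v − Σ <v,e_j> e_j||^2, the squared distance from v to span{e_j}.)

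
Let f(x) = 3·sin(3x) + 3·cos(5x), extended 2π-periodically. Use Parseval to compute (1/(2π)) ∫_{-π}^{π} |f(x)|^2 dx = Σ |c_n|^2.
Σ |c_n|^2 = 9

Expand |f|^2 and use orthogonality of {sin(nx), cos(mx)} on [-π, π]:
  ∫_{-π}^{π} sin(nx)^2 dx = π, ∫ cos(mx)^2 dx = π, and cross terms integrate to 0.
So ∫_{-π}^{π} f(x)^2 dx = 3^2 · π + 3^2 · π = (9 + 9)π.
Divide by 2π: (9 + 9)/2 = 9.
By Parseval, this equals Σ |c_n|^2.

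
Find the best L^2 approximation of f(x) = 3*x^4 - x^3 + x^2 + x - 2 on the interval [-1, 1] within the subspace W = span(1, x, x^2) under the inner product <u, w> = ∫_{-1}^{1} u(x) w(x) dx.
g(x) = 25*x^2/7 + 2*x/5 - 79/35

The best approximation g ∈ W is the orthogonal projection of f onto W. Writing g = a_0 + a_1 x + a_2 x^2, the coefficients solve the normal equations G · a = b where
  G_{ij} = <φ_i, φ_j> and b_i = <f, φ_i>, with φ_0 = 1, φ_1 = x, φ_2 = x^2.
G =
  [2, 0, 2/3]
  [0, 2/3, 0]
  [2/3, 0, 2/5],
b = (-32/15, 4/15, -8/105).
Solving gives a_0 = -79/35, a_1 = 2/5, a_2 = 25/7, so
  g(x) = 25*x^2/7 + 2*x/5 - 79/35.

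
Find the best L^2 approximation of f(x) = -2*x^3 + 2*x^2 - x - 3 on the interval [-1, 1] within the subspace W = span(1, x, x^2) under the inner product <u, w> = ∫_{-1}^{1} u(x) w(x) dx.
g(x) = 2*x^2 - 11*x/5 - 3

The best approximation g ∈ W is the orthogonal projection of f onto W. Writing g = a_0 + a_1 x + a_2 x^2, the coefficients solve the normal equations G · a = b where
  G_{ij} = <φ_i, φ_j> and b_i = <f, φ_i>, with φ_0 = 1, φ_1 = x, φ_2 = x^2.
G =
  [2, 0, 2/3]
  [0, 2/3, 0]
  [2/3, 0, 2/5],
b = (-14/3, -22/15, -6/5).
Solving gives a_0 = -3, a_1 = -11/5, a_2 = 2, so
  g(x) = 2*x^2 - 11*x/5 - 3.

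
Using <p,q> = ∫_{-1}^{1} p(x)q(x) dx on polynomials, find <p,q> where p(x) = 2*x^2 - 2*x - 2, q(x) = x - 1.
<p,q> = 4/3

Expand the product: p(x)·q(x) = 2*x^3 - 4*x^2 + 2.
∫_{-1}^{1} of each monomial x^k gives [2/(k+1) if k even, 0 if k odd]. Integrating term-by-term (or equivalently evaluating the antiderivative F(x) = x^4/2 - 4*x^3/3 + 2*x at the endpoints):
  F(1) − F(−1) = 7/6 − (-1/6) = 4/3.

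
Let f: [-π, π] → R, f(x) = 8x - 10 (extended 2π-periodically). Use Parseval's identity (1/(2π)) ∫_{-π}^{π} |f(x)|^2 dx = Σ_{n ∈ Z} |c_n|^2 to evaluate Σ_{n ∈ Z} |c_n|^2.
Σ |c_n|^2 = 64π^2/3 + 100

Expand and integrate term by term over [-π, π]:
  ∫ (8x)^2 dx = 64·(2π^3/3); ∫ 2·8·(-10)·x dx = 0 (odd integrand); ∫ (-10)^2 dx = 100·2π.
So (1/(2π)) ∫_{-π}^{π} (8x - 10)^2 dx = 64π^2/3 + 100 = 64π^2/3 + 100.
Parseval ⇒ Σ |c_n|^2 = 64π^2/3 + 100.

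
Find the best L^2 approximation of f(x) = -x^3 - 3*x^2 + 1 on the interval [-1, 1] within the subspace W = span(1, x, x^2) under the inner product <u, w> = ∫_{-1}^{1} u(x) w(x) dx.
g(x) = -3*x^2 - 3*x/5 + 1

The best approximation g ∈ W is the orthogonal projection of f onto W. Writing g = a_0 + a_1 x + a_2 x^2, the coefficients solve the normal equations G · a = b where
  G_{ij} = <φ_i, φ_j> and b_i = <f, φ_i>, with φ_0 = 1, φ_1 = x, φ_2 = x^2.
G =
  [2, 0, 2/3]
  [0, 2/3, 0]
  [2/3, 0, 2/5],
b = (0, -2/5, -8/15).
Solving gives a_0 = 1, a_1 = -3/5, a_2 = -3, so
  g(x) = -3*x^2 - 3*x/5 + 1.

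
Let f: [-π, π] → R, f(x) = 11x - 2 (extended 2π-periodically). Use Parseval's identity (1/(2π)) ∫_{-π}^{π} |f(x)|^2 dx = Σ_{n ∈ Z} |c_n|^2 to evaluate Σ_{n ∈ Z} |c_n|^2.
Σ |c_n|^2 = 121π^2/3 + 4

Expand and integrate term by term over [-π, π]:
  ∫ (11x)^2 dx = 121·(2π^3/3); ∫ 2·11·(-2)·x dx = 0 (odd integrand); ∫ (-2)^2 dx = 4·2π.
So (1/(2π)) ∫_{-π}^{π} (11x - 2)^2 dx = 121π^2/3 + 4 = 121π^2/3 + 4.
Parseval ⇒ Σ |c_n|^2 = 121π^2/3 + 4.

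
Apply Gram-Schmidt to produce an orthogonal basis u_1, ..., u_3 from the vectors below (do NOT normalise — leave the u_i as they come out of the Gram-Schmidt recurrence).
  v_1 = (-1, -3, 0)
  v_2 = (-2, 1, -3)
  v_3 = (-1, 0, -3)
Orthogonal basis:
  u_1 = (-1, -3, 0)
  u_2 = (-21/10, 7/10, -3)
  u_3 = (108/139, -36/139, -84/139)

Apply the Gram-Schmidt recurrence
  u_1 = v_1
  u_i = v_i − Σ_{j<i} ((v_i · u_j) / (u_j · u_j)) · u_j.

Step by step this gives:
  u_1 = (-1, -3, 0)
  u_2 = (-21/10, 7/10, -3)
  u_3 = (108/139, -36/139, -84/139)

Orthogonality check:
  u_2 · u_1 = 0 (should be 0)
  u_3 · u_1 = 0 (should be 0)
  u_3 · u_2 = 0 (should be 0)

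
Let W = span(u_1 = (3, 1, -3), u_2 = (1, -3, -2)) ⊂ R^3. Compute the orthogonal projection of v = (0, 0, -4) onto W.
proj_W(v) = (44/23, -12/23, -52/23)

Set up U = [u_1 | ... | u_2] ∈ R^(3×2). The projector onto W = col(U) is P = U (U^T U)^(-1) U^T.
Compute U^T U =
  [19, 6]
  [6, 14],
and U^T v = (12, 8).
Solve U^T U · c = U^T v for the coefficients: c = (12/23, 8/23). The projection is proj_W(v) = U c.
Check: (v - proj_W(v)) · u_1 = 0  (should be 0).
Check: (v - proj_W(v)) · u_2 = 0  (should be 0).
Result: proj_W(v) = (44/23, -12/23, -52/23).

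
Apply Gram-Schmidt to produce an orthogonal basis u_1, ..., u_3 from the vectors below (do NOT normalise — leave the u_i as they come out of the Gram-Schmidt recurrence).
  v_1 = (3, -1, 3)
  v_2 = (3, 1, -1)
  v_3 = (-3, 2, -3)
Orthogonal basis:
  u_1 = (3, -1, 3)
  u_2 = (42/19, 24/19, -34/19)
  u_3 = (-3/23, 18/23, 9/23)

Apply the Gram-Schmidt recurrence
  u_1 = v_1
  u_i = v_i − Σ_{j<i} ((v_i · u_j) / (u_j · u_j)) · u_j.

Step by step this gives:
  u_1 = (3, -1, 3)
  u_2 = (42/19, 24/19, -34/19)
  u_3 = (-3/23, 18/23, 9/23)

Orthogonality check:
  u_2 · u_1 = 0 (should be 0)
  u_3 · u_1 = 0 (should be 0)
  u_3 · u_2 = 0 (should be 0)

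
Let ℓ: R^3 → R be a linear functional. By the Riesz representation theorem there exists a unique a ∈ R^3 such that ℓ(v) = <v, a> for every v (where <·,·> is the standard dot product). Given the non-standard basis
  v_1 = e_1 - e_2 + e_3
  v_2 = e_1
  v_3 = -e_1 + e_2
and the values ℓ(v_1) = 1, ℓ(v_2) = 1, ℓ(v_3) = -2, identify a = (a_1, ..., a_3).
a = (1, -1, -1)

Write a = (a_1, ..., a_3) in the standard basis. For each basis vector v_i, ℓ(v_i) = <v_i, a> is a linear equation in the a_j's. Collect the n equations into a matrix system V a = ℓ, where row i of V is v_i (expressed in the standard basis). Since V is invertible (lower-triangular with 1s on the diagonal, up to permutation), solve by back-substitution:
  V =
[[1, -1, 1],
 [1, 0, 0],
 [-1, 1, 0]]
  V a = (1, 1, -2)
Solving gives a = (1, -1, -1).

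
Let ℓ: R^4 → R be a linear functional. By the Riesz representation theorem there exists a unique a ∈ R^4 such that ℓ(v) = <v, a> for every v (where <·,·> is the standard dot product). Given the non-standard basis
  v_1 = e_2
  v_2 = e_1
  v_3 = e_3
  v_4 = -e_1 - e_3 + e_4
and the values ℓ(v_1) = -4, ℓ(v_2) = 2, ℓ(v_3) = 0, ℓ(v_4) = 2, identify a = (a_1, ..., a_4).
a = (2, -4, 0, 4)

Write a = (a_1, ..., a_4) in the standard basis. For each basis vector v_i, ℓ(v_i) = <v_i, a> is a linear equation in the a_j's. Collect the n equations into a matrix system V a = ℓ, where row i of V is v_i (expressed in the standard basis). Since V is invertible (lower-triangular with 1s on the diagonal, up to permutation), solve by back-substitution:
  V =
[[0, 1, 0, 0],
 [1, 0, 0, 0],
 [0, 0, 1, 0],
 [-1, 0, -1, 1]]
  V a = (-4, 2, 0, 2)
Solving gives a = (2, -4, 0, 4).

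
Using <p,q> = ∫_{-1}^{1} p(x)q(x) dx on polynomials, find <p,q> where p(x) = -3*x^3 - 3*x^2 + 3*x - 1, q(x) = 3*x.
<p,q> = 12/5

Expand the product: p(x)·q(x) = -9*x^4 - 9*x^3 + 9*x^2 - 3*x.
∫_{-1}^{1} of each monomial x^k gives [2/(k+1) if k even, 0 if k odd]. Integrating term-by-term (or equivalently evaluating the antiderivative F(x) = -9*x^5/5 - 9*x^4/4 + 3*x^3 - 3*x^2/2 at the endpoints):
  F(1) − F(−1) = -51/20 − (-99/20) = 12/5.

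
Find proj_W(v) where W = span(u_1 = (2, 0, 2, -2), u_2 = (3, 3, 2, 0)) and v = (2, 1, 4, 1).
proj_W(v) = (103/41, 78/41, 77/41, -25/41)

Set up U = [u_1 | ... | u_2] ∈ R^(4×2). The projector onto W = col(U) is P = U (U^T U)^(-1) U^T.
Compute U^T U =
  [12, 10]
  [10, 22],
and U^T v = (10, 17).
Solve U^T U · c = U^T v for the coefficients: c = (25/82, 26/41). The projection is proj_W(v) = U c.
Check: (v - proj_W(v)) · u_1 = 0  (should be 0).
Check: (v - proj_W(v)) · u_2 = 0  (should be 0).
Result: proj_W(v) = (103/41, 78/41, 77/41, -25/41).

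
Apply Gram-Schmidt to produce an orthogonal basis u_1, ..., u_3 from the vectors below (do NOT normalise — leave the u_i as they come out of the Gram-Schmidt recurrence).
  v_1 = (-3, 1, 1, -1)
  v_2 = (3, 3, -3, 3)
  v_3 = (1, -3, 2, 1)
Orthogonal basis:
  u_1 = (-3, 1, 1, -1)
  u_2 = (0, 4, -2, 2)
  u_3 = (-1/4, -1/4, 5/4, 7/4)

Apply the Gram-Schmidt recurrence
  u_1 = v_1
  u_i = v_i − Σ_{j<i} ((v_i · u_j) / (u_j · u_j)) · u_j.

Step by step this gives:
  u_1 = (-3, 1, 1, -1)
  u_2 = (0, 4, -2, 2)
  u_3 = (-1/4, -1/4, 5/4, 7/4)

Orthogonality check:
  u_2 · u_1 = 0 (should be 0)
  u_3 · u_1 = 0 (should be 0)
  u_3 · u_2 = 0 (should be 0)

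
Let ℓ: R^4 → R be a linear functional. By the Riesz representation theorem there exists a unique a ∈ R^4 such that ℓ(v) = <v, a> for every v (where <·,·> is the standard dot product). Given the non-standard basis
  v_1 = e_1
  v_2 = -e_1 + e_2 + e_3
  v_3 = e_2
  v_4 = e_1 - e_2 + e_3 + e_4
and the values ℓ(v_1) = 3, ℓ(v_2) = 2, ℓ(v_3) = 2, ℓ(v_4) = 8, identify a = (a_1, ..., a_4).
a = (3, 2, 3, 4)

Write a = (a_1, ..., a_4) in the standard basis. For each basis vector v_i, ℓ(v_i) = <v_i, a> is a linear equation in the a_j's. Collect the n equations into a matrix system V a = ℓ, where row i of V is v_i (expressed in the standard basis). Since V is invertible (lower-triangular with 1s on the diagonal, up to permutation), solve by back-substitution:
  V =
[[1, 0, 0, 0],
 [-1, 1, 1, 0],
 [0, 1, 0, 0],
 [1, -1, 1, 1]]
  V a = (3, 2, 2, 8)
Solving gives a = (3, 2, 3, 4).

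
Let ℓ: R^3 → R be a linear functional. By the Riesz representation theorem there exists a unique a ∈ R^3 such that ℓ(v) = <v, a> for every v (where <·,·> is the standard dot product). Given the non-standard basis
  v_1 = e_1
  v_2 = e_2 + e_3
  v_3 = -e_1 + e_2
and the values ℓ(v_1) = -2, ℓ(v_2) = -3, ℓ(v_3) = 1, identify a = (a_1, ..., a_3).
a = (-2, -1, -2)

Write a = (a_1, ..., a_3) in the standard basis. For each basis vector v_i, ℓ(v_i) = <v_i, a> is a linear equation in the a_j's. Collect the n equations into a matrix system V a = ℓ, where row i of V is v_i (expressed in the standard basis). Since V is invertible (lower-triangular with 1s on the diagonal, up to permutation), solve by back-substitution:
  V =
[[1, 0, 0],
 [0, 1, 1],
 [-1, 1, 0]]
  V a = (-2, -3, 1)
Solving gives a = (-2, -1, -2).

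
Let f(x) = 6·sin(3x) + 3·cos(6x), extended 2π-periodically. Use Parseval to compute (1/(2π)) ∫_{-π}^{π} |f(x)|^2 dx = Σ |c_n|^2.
Σ |c_n|^2 = 45/2

Expand |f|^2 and use orthogonality of {sin(nx), cos(mx)} on [-π, π]:
  ∫_{-π}^{π} sin(nx)^2 dx = π, ∫ cos(mx)^2 dx = π, and cross terms integrate to 0.
So ∫_{-π}^{π} f(x)^2 dx = 6^2 · π + 3^2 · π = (36 + 9)π.
Divide by 2π: (36 + 9)/2 = 45/2.
By Parseval, this equals Σ |c_n|^2.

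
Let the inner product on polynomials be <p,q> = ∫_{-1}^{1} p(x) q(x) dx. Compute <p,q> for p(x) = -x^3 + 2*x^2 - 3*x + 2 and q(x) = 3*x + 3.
<p,q> = 44/5

Expand the product: p(x)·q(x) = -3*x^4 + 3*x^3 - 3*x^2 - 3*x + 6.
∫_{-1}^{1} of each monomial x^k gives [2/(k+1) if k even, 0 if k odd]. Integrating term-by-term (or equivalently evaluating the antiderivative F(x) = -3*x^5/5 + 3*x^4/4 - x^3 - 3*x^2/2 + 6*x at the endpoints):
  F(1) − F(−1) = 73/20 − (-103/20) = 44/5.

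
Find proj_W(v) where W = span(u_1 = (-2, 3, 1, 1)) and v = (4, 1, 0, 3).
proj_W(v) = (4/15, -2/5, -2/15, -2/15)

Set up U = [u_1 | ... | u_1] ∈ R^(4×1). The projector onto W = col(U) is P = U (U^T U)^(-1) U^T.
Compute U^T U =
  [15],
and U^T v = (-2).
Solve U^T U · c = U^T v for the coefficients: c = (-2/15). The projection is proj_W(v) = U c.
Check: (v - proj_W(v)) · u_1 = 0  (should be 0).
Result: proj_W(v) = (4/15, -2/5, -2/15, -2/15).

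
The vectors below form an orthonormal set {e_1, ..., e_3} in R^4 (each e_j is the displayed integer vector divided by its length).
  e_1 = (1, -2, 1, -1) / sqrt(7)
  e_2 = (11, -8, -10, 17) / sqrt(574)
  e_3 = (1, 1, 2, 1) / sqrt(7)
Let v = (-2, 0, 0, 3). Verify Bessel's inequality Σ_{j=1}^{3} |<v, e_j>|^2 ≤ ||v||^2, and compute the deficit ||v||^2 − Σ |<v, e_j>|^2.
Σ |<v, e_j>|^2 = 2973/574; ||v||^2 = 13; deficit = 4489/574

Write each e_j = u_j / sqrt(<u_j, u_j>) where u_j is the displayed integer vector. Then <v, e_j> = <v, u_j> / sqrt(<u_j, u_j>), so |<v, e_j>|^2 = <v, u_j>^2 / <u_j, u_j>.
Coefficients: <v, e_1> = -5/sqrt(7), <v, e_2> = 29/sqrt(574), <v, e_3> = 1/sqrt(7).
Square and sum: Σ |<v, e_j>|^2 = 2973/574.
Compute ||v||^2 = v·v = 13.
Deficit = 13 − 2973/574 = 4489/574 ≥ 0, confirming Bessel's inequality. (The deficit equals ||v − Σ <v,e_j> e_j||^2, the squared distance from v to span{e_j}.)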